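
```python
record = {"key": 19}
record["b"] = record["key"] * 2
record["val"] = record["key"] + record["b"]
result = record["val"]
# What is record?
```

Trace (tracking record):
record = {'key': 19}  # -> record = {'key': 19}
record['b'] = record['key'] * 2  # -> record = {'key': 19, 'b': 38}
record['val'] = record['key'] + record['b']  # -> record = {'key': 19, 'b': 38, 'val': 57}
result = record['val']  # -> result = 57

Answer: {'key': 19, 'b': 38, 'val': 57}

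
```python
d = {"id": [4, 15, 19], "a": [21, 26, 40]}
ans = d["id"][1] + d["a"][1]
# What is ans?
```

Trace (tracking ans):
d = {'id': [4, 15, 19], 'a': [21, 26, 40]}  # -> d = {'id': [4, 15, 19], 'a': [21, 26, 40]}
ans = d['id'][1] + d['a'][1]  # -> ans = 41

Answer: 41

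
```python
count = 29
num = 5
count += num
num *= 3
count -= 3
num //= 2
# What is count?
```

Answer: 31

Derivation:
Trace (tracking count):
count = 29  # -> count = 29
num = 5  # -> num = 5
count += num  # -> count = 34
num *= 3  # -> num = 15
count -= 3  # -> count = 31
num //= 2  # -> num = 7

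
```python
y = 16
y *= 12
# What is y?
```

Answer: 192

Derivation:
Trace (tracking y):
y = 16  # -> y = 16
y *= 12  # -> y = 192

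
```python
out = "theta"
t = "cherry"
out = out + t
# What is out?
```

Trace (tracking out):
out = 'theta'  # -> out = 'theta'
t = 'cherry'  # -> t = 'cherry'
out = out + t  # -> out = 'thetacherry'

Answer: 'thetacherry'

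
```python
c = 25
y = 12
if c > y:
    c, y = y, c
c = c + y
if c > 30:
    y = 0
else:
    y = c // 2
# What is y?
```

Trace (tracking y):
c = 25  # -> c = 25
y = 12  # -> y = 12
if c > y:  # condition is True
    c, y = (y, c)  # -> c = 12, y = 25
c = c + y  # -> c = 37
if c > 30:  # condition is True
    y = 0  # -> y = 0

Answer: 0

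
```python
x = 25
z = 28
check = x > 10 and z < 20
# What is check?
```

Trace (tracking check):
x = 25  # -> x = 25
z = 28  # -> z = 28
check = x > 10 and z < 20  # -> check = False

Answer: False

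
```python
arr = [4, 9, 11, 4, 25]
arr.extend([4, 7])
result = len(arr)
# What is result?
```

Trace (tracking result):
arr = [4, 9, 11, 4, 25]  # -> arr = [4, 9, 11, 4, 25]
arr.extend([4, 7])  # -> arr = [4, 9, 11, 4, 25, 4, 7]
result = len(arr)  # -> result = 7

Answer: 7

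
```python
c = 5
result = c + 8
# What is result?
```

Trace (tracking result):
c = 5  # -> c = 5
result = c + 8  # -> result = 13

Answer: 13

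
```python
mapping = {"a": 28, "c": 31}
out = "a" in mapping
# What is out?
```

Trace (tracking out):
mapping = {'a': 28, 'c': 31}  # -> mapping = {'a': 28, 'c': 31}
out = 'a' in mapping  # -> out = True

Answer: True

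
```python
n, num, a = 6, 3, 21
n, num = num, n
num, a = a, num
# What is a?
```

Answer: 6

Derivation:
Trace (tracking a):
n, num, a = (6, 3, 21)  # -> n = 6, num = 3, a = 21
n, num = (num, n)  # -> n = 3, num = 6
num, a = (a, num)  # -> num = 21, a = 6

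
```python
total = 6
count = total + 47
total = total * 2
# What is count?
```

Answer: 53

Derivation:
Trace (tracking count):
total = 6  # -> total = 6
count = total + 47  # -> count = 53
total = total * 2  # -> total = 12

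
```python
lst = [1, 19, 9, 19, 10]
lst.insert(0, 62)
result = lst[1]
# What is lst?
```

Trace (tracking lst):
lst = [1, 19, 9, 19, 10]  # -> lst = [1, 19, 9, 19, 10]
lst.insert(0, 62)  # -> lst = [62, 1, 19, 9, 19, 10]
result = lst[1]  # -> result = 1

Answer: [62, 1, 19, 9, 19, 10]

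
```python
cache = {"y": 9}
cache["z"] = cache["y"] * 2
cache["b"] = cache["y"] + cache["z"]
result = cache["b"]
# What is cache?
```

Trace (tracking cache):
cache = {'y': 9}  # -> cache = {'y': 9}
cache['z'] = cache['y'] * 2  # -> cache = {'y': 9, 'z': 18}
cache['b'] = cache['y'] + cache['z']  # -> cache = {'y': 9, 'z': 18, 'b': 27}
result = cache['b']  # -> result = 27

Answer: {'y': 9, 'z': 18, 'b': 27}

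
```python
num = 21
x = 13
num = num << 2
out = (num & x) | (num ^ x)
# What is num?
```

Answer: 84

Derivation:
Trace (tracking num):
num = 21  # -> num = 21
x = 13  # -> x = 13
num = num << 2  # -> num = 84
out = num & x | num ^ x  # -> out = 93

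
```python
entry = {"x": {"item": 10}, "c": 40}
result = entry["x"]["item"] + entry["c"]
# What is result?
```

Answer: 50

Derivation:
Trace (tracking result):
entry = {'x': {'item': 10}, 'c': 40}  # -> entry = {'x': {'item': 10}, 'c': 40}
result = entry['x']['item'] + entry['c']  # -> result = 50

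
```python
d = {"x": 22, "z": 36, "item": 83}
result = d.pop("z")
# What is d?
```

Answer: {'x': 22, 'item': 83}

Derivation:
Trace (tracking d):
d = {'x': 22, 'z': 36, 'item': 83}  # -> d = {'x': 22, 'z': 36, 'item': 83}
result = d.pop('z')  # -> result = 36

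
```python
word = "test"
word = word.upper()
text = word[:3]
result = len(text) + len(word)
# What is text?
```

Answer: 'TES'

Derivation:
Trace (tracking text):
word = 'test'  # -> word = 'test'
word = word.upper()  # -> word = 'TEST'
text = word[:3]  # -> text = 'TES'
result = len(text) + len(word)  # -> result = 7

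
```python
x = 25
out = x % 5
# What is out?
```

Trace (tracking out):
x = 25  # -> x = 25
out = x % 5  # -> out = 0

Answer: 0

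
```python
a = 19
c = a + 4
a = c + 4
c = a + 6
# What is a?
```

Trace (tracking a):
a = 19  # -> a = 19
c = a + 4  # -> c = 23
a = c + 4  # -> a = 27
c = a + 6  # -> c = 33

Answer: 27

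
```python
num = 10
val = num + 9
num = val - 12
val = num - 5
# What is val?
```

Trace (tracking val):
num = 10  # -> num = 10
val = num + 9  # -> val = 19
num = val - 12  # -> num = 7
val = num - 5  # -> val = 2

Answer: 2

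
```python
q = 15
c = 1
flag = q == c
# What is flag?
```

Answer: False

Derivation:
Trace (tracking flag):
q = 15  # -> q = 15
c = 1  # -> c = 1
flag = q == c  # -> flag = False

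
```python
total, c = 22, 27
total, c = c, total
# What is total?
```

Trace (tracking total):
total, c = (22, 27)  # -> total = 22, c = 27
total, c = (c, total)  # -> total = 27, c = 22

Answer: 27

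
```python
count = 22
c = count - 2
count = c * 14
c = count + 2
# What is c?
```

Trace (tracking c):
count = 22  # -> count = 22
c = count - 2  # -> c = 20
count = c * 14  # -> count = 280
c = count + 2  # -> c = 282

Answer: 282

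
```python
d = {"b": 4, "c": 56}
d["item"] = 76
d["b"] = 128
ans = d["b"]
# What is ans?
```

Trace (tracking ans):
d = {'b': 4, 'c': 56}  # -> d = {'b': 4, 'c': 56}
d['item'] = 76  # -> d = {'b': 4, 'c': 56, 'item': 76}
d['b'] = 128  # -> d = {'b': 128, 'c': 56, 'item': 76}
ans = d['b']  # -> ans = 128

Answer: 128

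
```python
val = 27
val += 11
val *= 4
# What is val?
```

Answer: 152

Derivation:
Trace (tracking val):
val = 27  # -> val = 27
val += 11  # -> val = 38
val *= 4  # -> val = 152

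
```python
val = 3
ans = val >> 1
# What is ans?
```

Answer: 1

Derivation:
Trace (tracking ans):
val = 3  # -> val = 3
ans = val >> 1  # -> ans = 1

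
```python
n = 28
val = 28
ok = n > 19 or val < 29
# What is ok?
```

Trace (tracking ok):
n = 28  # -> n = 28
val = 28  # -> val = 28
ok = n > 19 or val < 29  # -> ok = True

Answer: True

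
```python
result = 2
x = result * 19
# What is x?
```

Answer: 38

Derivation:
Trace (tracking x):
result = 2  # -> result = 2
x = result * 19  # -> x = 38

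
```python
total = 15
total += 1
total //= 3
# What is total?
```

Answer: 5

Derivation:
Trace (tracking total):
total = 15  # -> total = 15
total += 1  # -> total = 16
total //= 3  # -> total = 5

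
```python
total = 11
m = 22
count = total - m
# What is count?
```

Trace (tracking count):
total = 11  # -> total = 11
m = 22  # -> m = 22
count = total - m  # -> count = -11

Answer: -11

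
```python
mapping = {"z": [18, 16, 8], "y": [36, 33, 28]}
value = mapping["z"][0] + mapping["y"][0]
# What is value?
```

Answer: 54

Derivation:
Trace (tracking value):
mapping = {'z': [18, 16, 8], 'y': [36, 33, 28]}  # -> mapping = {'z': [18, 16, 8], 'y': [36, 33, 28]}
value = mapping['z'][0] + mapping['y'][0]  # -> value = 54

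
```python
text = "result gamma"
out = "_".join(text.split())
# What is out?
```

Trace (tracking out):
text = 'result gamma'  # -> text = 'result gamma'
out = '_'.join(text.split())  # -> out = 'result_gamma'

Answer: 'result_gamma'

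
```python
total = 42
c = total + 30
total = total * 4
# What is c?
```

Trace (tracking c):
total = 42  # -> total = 42
c = total + 30  # -> c = 72
total = total * 4  # -> total = 168

Answer: 72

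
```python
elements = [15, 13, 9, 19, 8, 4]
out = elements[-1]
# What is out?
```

Trace (tracking out):
elements = [15, 13, 9, 19, 8, 4]  # -> elements = [15, 13, 9, 19, 8, 4]
out = elements[-1]  # -> out = 4

Answer: 4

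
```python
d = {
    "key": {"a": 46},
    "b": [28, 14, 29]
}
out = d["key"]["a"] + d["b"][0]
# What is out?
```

Answer: 74

Derivation:
Trace (tracking out):
d = {'key': {'a': 46}, 'b': [28, 14, 29]}  # -> d = {'key': {'a': 46}, 'b': [28, 14, 29]}
out = d['key']['a'] + d['b'][0]  # -> out = 74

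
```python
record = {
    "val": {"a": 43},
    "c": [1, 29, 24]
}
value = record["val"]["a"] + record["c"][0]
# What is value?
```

Trace (tracking value):
record = {'val': {'a': 43}, 'c': [1, 29, 24]}  # -> record = {'val': {'a': 43}, 'c': [1, 29, 24]}
value = record['val']['a'] + record['c'][0]  # -> value = 44

Answer: 44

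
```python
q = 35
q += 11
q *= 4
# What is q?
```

Answer: 184

Derivation:
Trace (tracking q):
q = 35  # -> q = 35
q += 11  # -> q = 46
q *= 4  # -> q = 184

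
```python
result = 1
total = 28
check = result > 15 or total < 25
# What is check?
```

Answer: False

Derivation:
Trace (tracking check):
result = 1  # -> result = 1
total = 28  # -> total = 28
check = result > 15 or total < 25  # -> check = False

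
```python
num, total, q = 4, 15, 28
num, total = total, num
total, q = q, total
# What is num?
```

Trace (tracking num):
num, total, q = (4, 15, 28)  # -> num = 4, total = 15, q = 28
num, total = (total, num)  # -> num = 15, total = 4
total, q = (q, total)  # -> total = 28, q = 4

Answer: 15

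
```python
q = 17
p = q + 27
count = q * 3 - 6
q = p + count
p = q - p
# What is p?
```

Answer: 45

Derivation:
Trace (tracking p):
q = 17  # -> q = 17
p = q + 27  # -> p = 44
count = q * 3 - 6  # -> count = 45
q = p + count  # -> q = 89
p = q - p  # -> p = 45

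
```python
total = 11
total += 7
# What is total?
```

Trace (tracking total):
total = 11  # -> total = 11
total += 7  # -> total = 18

Answer: 18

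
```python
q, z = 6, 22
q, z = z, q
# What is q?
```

Trace (tracking q):
q, z = (6, 22)  # -> q = 6, z = 22
q, z = (z, q)  # -> q = 22, z = 6

Answer: 22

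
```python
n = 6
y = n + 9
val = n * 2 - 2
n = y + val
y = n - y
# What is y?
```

Trace (tracking y):
n = 6  # -> n = 6
y = n + 9  # -> y = 15
val = n * 2 - 2  # -> val = 10
n = y + val  # -> n = 25
y = n - y  # -> y = 10

Answer: 10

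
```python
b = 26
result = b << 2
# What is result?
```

Trace (tracking result):
b = 26  # -> b = 26
result = b << 2  # -> result = 104

Answer: 104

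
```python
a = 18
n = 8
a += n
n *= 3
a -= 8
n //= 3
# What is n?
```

Answer: 8

Derivation:
Trace (tracking n):
a = 18  # -> a = 18
n = 8  # -> n = 8
a += n  # -> a = 26
n *= 3  # -> n = 24
a -= 8  # -> a = 18
n //= 3  # -> n = 8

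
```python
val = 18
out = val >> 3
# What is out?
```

Answer: 2

Derivation:
Trace (tracking out):
val = 18  # -> val = 18
out = val >> 3  # -> out = 2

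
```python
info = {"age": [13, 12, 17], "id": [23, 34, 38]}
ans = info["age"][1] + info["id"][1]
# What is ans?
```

Trace (tracking ans):
info = {'age': [13, 12, 17], 'id': [23, 34, 38]}  # -> info = {'age': [13, 12, 17], 'id': [23, 34, 38]}
ans = info['age'][1] + info['id'][1]  # -> ans = 46

Answer: 46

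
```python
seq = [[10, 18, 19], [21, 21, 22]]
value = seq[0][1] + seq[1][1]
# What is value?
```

Trace (tracking value):
seq = [[10, 18, 19], [21, 21, 22]]  # -> seq = [[10, 18, 19], [21, 21, 22]]
value = seq[0][1] + seq[1][1]  # -> value = 39

Answer: 39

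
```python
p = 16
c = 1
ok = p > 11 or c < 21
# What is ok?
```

Trace (tracking ok):
p = 16  # -> p = 16
c = 1  # -> c = 1
ok = p > 11 or c < 21  # -> ok = True

Answer: True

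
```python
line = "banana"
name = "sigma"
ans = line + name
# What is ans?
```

Trace (tracking ans):
line = 'banana'  # -> line = 'banana'
name = 'sigma'  # -> name = 'sigma'
ans = line + name  # -> ans = 'bananasigma'

Answer: 'bananasigma'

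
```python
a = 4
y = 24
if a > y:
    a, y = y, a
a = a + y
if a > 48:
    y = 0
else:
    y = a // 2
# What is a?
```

Trace (tracking a):
a = 4  # -> a = 4
y = 24  # -> y = 24
if a > y:  # condition is False
a = a + y  # -> a = 28
if a > 48:  # condition is False
else:
    y = a // 2  # -> y = 14

Answer: 28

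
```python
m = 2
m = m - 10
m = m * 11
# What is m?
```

Answer: -88

Derivation:
Trace (tracking m):
m = 2  # -> m = 2
m = m - 10  # -> m = -8
m = m * 11  # -> m = -88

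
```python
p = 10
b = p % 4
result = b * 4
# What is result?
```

Trace (tracking result):
p = 10  # -> p = 10
b = p % 4  # -> b = 2
result = b * 4  # -> result = 8

Answer: 8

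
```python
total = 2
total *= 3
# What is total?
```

Answer: 6

Derivation:
Trace (tracking total):
total = 2  # -> total = 2
total *= 3  # -> total = 6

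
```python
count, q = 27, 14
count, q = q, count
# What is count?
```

Trace (tracking count):
count, q = (27, 14)  # -> count = 27, q = 14
count, q = (q, count)  # -> count = 14, q = 27

Answer: 14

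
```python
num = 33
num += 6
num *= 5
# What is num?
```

Trace (tracking num):
num = 33  # -> num = 33
num += 6  # -> num = 39
num *= 5  # -> num = 195

Answer: 195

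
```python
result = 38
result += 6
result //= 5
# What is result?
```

Trace (tracking result):
result = 38  # -> result = 38
result += 6  # -> result = 44
result //= 5  # -> result = 8

Answer: 8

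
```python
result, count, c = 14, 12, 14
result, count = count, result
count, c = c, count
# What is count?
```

Trace (tracking count):
result, count, c = (14, 12, 14)  # -> result = 14, count = 12, c = 14
result, count = (count, result)  # -> result = 12, count = 14
count, c = (c, count)  # -> count = 14, c = 14

Answer: 14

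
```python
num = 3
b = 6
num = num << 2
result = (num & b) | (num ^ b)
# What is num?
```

Trace (tracking num):
num = 3  # -> num = 3
b = 6  # -> b = 6
num = num << 2  # -> num = 12
result = num & b | num ^ b  # -> result = 14

Answer: 12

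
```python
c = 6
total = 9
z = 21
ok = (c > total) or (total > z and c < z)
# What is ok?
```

Answer: False

Derivation:
Trace (tracking ok):
c = 6  # -> c = 6
total = 9  # -> total = 9
z = 21  # -> z = 21
ok = c > total or (total > z and c < z)  # -> ok = False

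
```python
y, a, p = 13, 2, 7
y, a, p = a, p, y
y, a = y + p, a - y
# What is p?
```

Trace (tracking p):
y, a, p = (13, 2, 7)  # -> y = 13, a = 2, p = 7
y, a, p = (a, p, y)  # -> y = 2, a = 7, p = 13
y, a = (y + p, a - y)  # -> y = 15, a = 5

Answer: 13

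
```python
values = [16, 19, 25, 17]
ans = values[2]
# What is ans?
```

Answer: 25

Derivation:
Trace (tracking ans):
values = [16, 19, 25, 17]  # -> values = [16, 19, 25, 17]
ans = values[2]  # -> ans = 25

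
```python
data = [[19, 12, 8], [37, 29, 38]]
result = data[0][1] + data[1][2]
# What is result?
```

Trace (tracking result):
data = [[19, 12, 8], [37, 29, 38]]  # -> data = [[19, 12, 8], [37, 29, 38]]
result = data[0][1] + data[1][2]  # -> result = 50

Answer: 50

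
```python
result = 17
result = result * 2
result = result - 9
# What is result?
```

Trace (tracking result):
result = 17  # -> result = 17
result = result * 2  # -> result = 34
result = result - 9  # -> result = 25

Answer: 25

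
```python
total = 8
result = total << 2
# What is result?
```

Trace (tracking result):
total = 8  # -> total = 8
result = total << 2  # -> result = 32

Answer: 32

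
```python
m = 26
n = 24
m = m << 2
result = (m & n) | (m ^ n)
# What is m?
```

Trace (tracking m):
m = 26  # -> m = 26
n = 24  # -> n = 24
m = m << 2  # -> m = 104
result = m & n | m ^ n  # -> result = 120

Answer: 104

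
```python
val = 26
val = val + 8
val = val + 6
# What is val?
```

Trace (tracking val):
val = 26  # -> val = 26
val = val + 8  # -> val = 34
val = val + 6  # -> val = 40

Answer: 40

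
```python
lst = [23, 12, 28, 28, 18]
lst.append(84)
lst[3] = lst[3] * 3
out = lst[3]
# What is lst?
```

Answer: [23, 12, 28, 84, 18, 84]

Derivation:
Trace (tracking lst):
lst = [23, 12, 28, 28, 18]  # -> lst = [23, 12, 28, 28, 18]
lst.append(84)  # -> lst = [23, 12, 28, 28, 18, 84]
lst[3] = lst[3] * 3  # -> lst = [23, 12, 28, 84, 18, 84]
out = lst[3]  # -> out = 84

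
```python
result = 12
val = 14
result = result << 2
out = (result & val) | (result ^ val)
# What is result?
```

Trace (tracking result):
result = 12  # -> result = 12
val = 14  # -> val = 14
result = result << 2  # -> result = 48
out = result & val | result ^ val  # -> out = 62

Answer: 48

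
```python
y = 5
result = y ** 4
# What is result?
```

Trace (tracking result):
y = 5  # -> y = 5
result = y ** 4  # -> result = 625

Answer: 625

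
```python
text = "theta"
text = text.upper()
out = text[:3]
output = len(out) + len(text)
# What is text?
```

Answer: 'THETA'

Derivation:
Trace (tracking text):
text = 'theta'  # -> text = 'theta'
text = text.upper()  # -> text = 'THETA'
out = text[:3]  # -> out = 'THE'
output = len(out) + len(text)  # -> output = 8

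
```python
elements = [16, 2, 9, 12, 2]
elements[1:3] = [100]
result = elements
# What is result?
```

Answer: [16, 100, 12, 2]

Derivation:
Trace (tracking result):
elements = [16, 2, 9, 12, 2]  # -> elements = [16, 2, 9, 12, 2]
elements[1:3] = [100]  # -> elements = [16, 100, 12, 2]
result = elements  # -> result = [16, 100, 12, 2]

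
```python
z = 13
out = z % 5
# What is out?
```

Answer: 3

Derivation:
Trace (tracking out):
z = 13  # -> z = 13
out = z % 5  # -> out = 3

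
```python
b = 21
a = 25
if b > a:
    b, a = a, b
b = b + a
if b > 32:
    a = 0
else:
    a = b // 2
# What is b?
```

Answer: 46

Derivation:
Trace (tracking b):
b = 21  # -> b = 21
a = 25  # -> a = 25
if b > a:  # condition is False
b = b + a  # -> b = 46
if b > 32:  # condition is True
    a = 0  # -> a = 0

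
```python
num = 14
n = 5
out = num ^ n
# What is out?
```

Trace (tracking out):
num = 14  # -> num = 14
n = 5  # -> n = 5
out = num ^ n  # -> out = 11

Answer: 11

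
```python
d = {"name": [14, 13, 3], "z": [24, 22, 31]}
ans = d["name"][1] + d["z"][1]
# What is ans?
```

Trace (tracking ans):
d = {'name': [14, 13, 3], 'z': [24, 22, 31]}  # -> d = {'name': [14, 13, 3], 'z': [24, 22, 31]}
ans = d['name'][1] + d['z'][1]  # -> ans = 35

Answer: 35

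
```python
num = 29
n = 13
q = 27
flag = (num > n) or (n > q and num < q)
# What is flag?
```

Answer: True

Derivation:
Trace (tracking flag):
num = 29  # -> num = 29
n = 13  # -> n = 13
q = 27  # -> q = 27
flag = num > n or (n > q and num < q)  # -> flag = True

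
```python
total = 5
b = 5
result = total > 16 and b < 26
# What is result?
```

Answer: False

Derivation:
Trace (tracking result):
total = 5  # -> total = 5
b = 5  # -> b = 5
result = total > 16 and b < 26  # -> result = False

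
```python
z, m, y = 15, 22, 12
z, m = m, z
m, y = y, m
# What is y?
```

Trace (tracking y):
z, m, y = (15, 22, 12)  # -> z = 15, m = 22, y = 12
z, m = (m, z)  # -> z = 22, m = 15
m, y = (y, m)  # -> m = 12, y = 15

Answer: 15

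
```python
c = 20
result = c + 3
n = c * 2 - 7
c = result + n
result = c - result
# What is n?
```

Answer: 33

Derivation:
Trace (tracking n):
c = 20  # -> c = 20
result = c + 3  # -> result = 23
n = c * 2 - 7  # -> n = 33
c = result + n  # -> c = 56
result = c - result  # -> result = 33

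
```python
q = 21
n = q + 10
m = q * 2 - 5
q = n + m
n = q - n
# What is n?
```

Answer: 37

Derivation:
Trace (tracking n):
q = 21  # -> q = 21
n = q + 10  # -> n = 31
m = q * 2 - 5  # -> m = 37
q = n + m  # -> q = 68
n = q - n  # -> n = 37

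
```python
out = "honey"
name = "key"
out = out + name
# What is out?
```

Answer: 'honeykey'

Derivation:
Trace (tracking out):
out = 'honey'  # -> out = 'honey'
name = 'key'  # -> name = 'key'
out = out + name  # -> out = 'honeykey'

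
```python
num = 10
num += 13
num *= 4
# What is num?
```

Trace (tracking num):
num = 10  # -> num = 10
num += 13  # -> num = 23
num *= 4  # -> num = 92

Answer: 92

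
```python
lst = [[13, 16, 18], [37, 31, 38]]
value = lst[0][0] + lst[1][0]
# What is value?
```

Answer: 50

Derivation:
Trace (tracking value):
lst = [[13, 16, 18], [37, 31, 38]]  # -> lst = [[13, 16, 18], [37, 31, 38]]
value = lst[0][0] + lst[1][0]  # -> value = 50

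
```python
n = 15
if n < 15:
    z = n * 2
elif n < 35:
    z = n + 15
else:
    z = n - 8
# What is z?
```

Answer: 30

Derivation:
Trace (tracking z):
n = 15  # -> n = 15
if n < 15:  # condition is False
elif n < 35:  # condition is True
    z = n + 15  # -> z = 30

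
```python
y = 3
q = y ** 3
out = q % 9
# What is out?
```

Answer: 0

Derivation:
Trace (tracking out):
y = 3  # -> y = 3
q = y ** 3  # -> q = 27
out = q % 9  # -> out = 0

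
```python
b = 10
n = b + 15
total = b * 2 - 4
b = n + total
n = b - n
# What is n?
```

Answer: 16

Derivation:
Trace (tracking n):
b = 10  # -> b = 10
n = b + 15  # -> n = 25
total = b * 2 - 4  # -> total = 16
b = n + total  # -> b = 41
n = b - n  # -> n = 16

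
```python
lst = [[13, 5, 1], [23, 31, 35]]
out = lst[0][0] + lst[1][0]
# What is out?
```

Trace (tracking out):
lst = [[13, 5, 1], [23, 31, 35]]  # -> lst = [[13, 5, 1], [23, 31, 35]]
out = lst[0][0] + lst[1][0]  # -> out = 36

Answer: 36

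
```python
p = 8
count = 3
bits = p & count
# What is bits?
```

Answer: 0

Derivation:
Trace (tracking bits):
p = 8  # -> p = 8
count = 3  # -> count = 3
bits = p & count  # -> bits = 0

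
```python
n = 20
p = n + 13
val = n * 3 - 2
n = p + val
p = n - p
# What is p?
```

Answer: 58

Derivation:
Trace (tracking p):
n = 20  # -> n = 20
p = n + 13  # -> p = 33
val = n * 3 - 2  # -> val = 58
n = p + val  # -> n = 91
p = n - p  # -> p = 58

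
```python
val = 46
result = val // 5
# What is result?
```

Trace (tracking result):
val = 46  # -> val = 46
result = val // 5  # -> result = 9

Answer: 9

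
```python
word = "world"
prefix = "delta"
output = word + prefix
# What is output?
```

Trace (tracking output):
word = 'world'  # -> word = 'world'
prefix = 'delta'  # -> prefix = 'delta'
output = word + prefix  # -> output = 'worlddelta'

Answer: 'worlddelta'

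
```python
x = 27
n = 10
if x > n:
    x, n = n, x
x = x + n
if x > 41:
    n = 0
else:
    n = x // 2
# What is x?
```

Answer: 37

Derivation:
Trace (tracking x):
x = 27  # -> x = 27
n = 10  # -> n = 10
if x > n:  # condition is True
    x, n = (n, x)  # -> x = 10, n = 27
x = x + n  # -> x = 37
if x > 41:  # condition is False
else:
    n = x // 2  # -> n = 18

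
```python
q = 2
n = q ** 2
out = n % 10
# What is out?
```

Answer: 4

Derivation:
Trace (tracking out):
q = 2  # -> q = 2
n = q ** 2  # -> n = 4
out = n % 10  # -> out = 4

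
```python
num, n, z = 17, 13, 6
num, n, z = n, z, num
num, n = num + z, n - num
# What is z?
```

Trace (tracking z):
num, n, z = (17, 13, 6)  # -> num = 17, n = 13, z = 6
num, n, z = (n, z, num)  # -> num = 13, n = 6, z = 17
num, n = (num + z, n - num)  # -> num = 30, n = -7

Answer: 17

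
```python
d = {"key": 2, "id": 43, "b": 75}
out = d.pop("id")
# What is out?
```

Answer: 43

Derivation:
Trace (tracking out):
d = {'key': 2, 'id': 43, 'b': 75}  # -> d = {'key': 2, 'id': 43, 'b': 75}
out = d.pop('id')  # -> out = 43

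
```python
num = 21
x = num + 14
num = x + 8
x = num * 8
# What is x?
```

Answer: 344

Derivation:
Trace (tracking x):
num = 21  # -> num = 21
x = num + 14  # -> x = 35
num = x + 8  # -> num = 43
x = num * 8  # -> x = 344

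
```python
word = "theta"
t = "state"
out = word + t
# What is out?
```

Trace (tracking out):
word = 'theta'  # -> word = 'theta'
t = 'state'  # -> t = 'state'
out = word + t  # -> out = 'thetastate'

Answer: 'thetastate'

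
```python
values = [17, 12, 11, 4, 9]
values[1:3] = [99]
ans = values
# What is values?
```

Answer: [17, 99, 4, 9]

Derivation:
Trace (tracking values):
values = [17, 12, 11, 4, 9]  # -> values = [17, 12, 11, 4, 9]
values[1:3] = [99]  # -> values = [17, 99, 4, 9]
ans = values  # -> ans = [17, 99, 4, 9]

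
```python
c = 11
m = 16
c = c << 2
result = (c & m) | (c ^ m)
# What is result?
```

Answer: 60

Derivation:
Trace (tracking result):
c = 11  # -> c = 11
m = 16  # -> m = 16
c = c << 2  # -> c = 44
result = c & m | c ^ m  # -> result = 60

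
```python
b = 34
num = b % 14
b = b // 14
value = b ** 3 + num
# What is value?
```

Trace (tracking value):
b = 34  # -> b = 34
num = b % 14  # -> num = 6
b = b // 14  # -> b = 2
value = b ** 3 + num  # -> value = 14

Answer: 14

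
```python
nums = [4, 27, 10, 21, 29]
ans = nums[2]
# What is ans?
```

Trace (tracking ans):
nums = [4, 27, 10, 21, 29]  # -> nums = [4, 27, 10, 21, 29]
ans = nums[2]  # -> ans = 10

Answer: 10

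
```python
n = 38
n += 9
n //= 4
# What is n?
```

Answer: 11

Derivation:
Trace (tracking n):
n = 38  # -> n = 38
n += 9  # -> n = 47
n //= 4  # -> n = 11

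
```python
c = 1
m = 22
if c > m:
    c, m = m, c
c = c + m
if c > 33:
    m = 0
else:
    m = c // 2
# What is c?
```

Answer: 23

Derivation:
Trace (tracking c):
c = 1  # -> c = 1
m = 22  # -> m = 22
if c > m:  # condition is False
c = c + m  # -> c = 23
if c > 33:  # condition is False
else:
    m = c // 2  # -> m = 11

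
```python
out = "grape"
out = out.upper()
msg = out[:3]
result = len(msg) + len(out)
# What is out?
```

Answer: 'GRAPE'

Derivation:
Trace (tracking out):
out = 'grape'  # -> out = 'grape'
out = out.upper()  # -> out = 'GRAPE'
msg = out[:3]  # -> msg = 'GRA'
result = len(msg) + len(out)  # -> result = 8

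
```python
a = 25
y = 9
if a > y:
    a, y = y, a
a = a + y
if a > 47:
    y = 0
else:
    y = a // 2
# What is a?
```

Answer: 34

Derivation:
Trace (tracking a):
a = 25  # -> a = 25
y = 9  # -> y = 9
if a > y:  # condition is True
    a, y = (y, a)  # -> a = 9, y = 25
a = a + y  # -> a = 34
if a > 47:  # condition is False
else:
    y = a // 2  # -> y = 17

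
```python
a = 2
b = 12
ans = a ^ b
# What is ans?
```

Trace (tracking ans):
a = 2  # -> a = 2
b = 12  # -> b = 12
ans = a ^ b  # -> ans = 14

Answer: 14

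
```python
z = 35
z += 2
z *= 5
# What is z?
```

Answer: 185

Derivation:
Trace (tracking z):
z = 35  # -> z = 35
z += 2  # -> z = 37
z *= 5  # -> z = 185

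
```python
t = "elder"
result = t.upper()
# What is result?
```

Answer: 'ELDER'

Derivation:
Trace (tracking result):
t = 'elder'  # -> t = 'elder'
result = t.upper()  # -> result = 'ELDER'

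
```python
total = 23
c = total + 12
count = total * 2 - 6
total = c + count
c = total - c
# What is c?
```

Trace (tracking c):
total = 23  # -> total = 23
c = total + 12  # -> c = 35
count = total * 2 - 6  # -> count = 40
total = c + count  # -> total = 75
c = total - c  # -> c = 40

Answer: 40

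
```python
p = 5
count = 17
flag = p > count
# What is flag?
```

Trace (tracking flag):
p = 5  # -> p = 5
count = 17  # -> count = 17
flag = p > count  # -> flag = False

Answer: False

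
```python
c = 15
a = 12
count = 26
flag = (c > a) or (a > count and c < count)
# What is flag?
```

Trace (tracking flag):
c = 15  # -> c = 15
a = 12  # -> a = 12
count = 26  # -> count = 26
flag = c > a or (a > count and c < count)  # -> flag = True

Answer: True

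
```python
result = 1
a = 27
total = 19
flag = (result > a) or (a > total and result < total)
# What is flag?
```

Answer: True

Derivation:
Trace (tracking flag):
result = 1  # -> result = 1
a = 27  # -> a = 27
total = 19  # -> total = 19
flag = result > a or (a > total and result < total)  # -> flag = True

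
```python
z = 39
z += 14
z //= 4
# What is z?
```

Answer: 13

Derivation:
Trace (tracking z):
z = 39  # -> z = 39
z += 14  # -> z = 53
z //= 4  # -> z = 13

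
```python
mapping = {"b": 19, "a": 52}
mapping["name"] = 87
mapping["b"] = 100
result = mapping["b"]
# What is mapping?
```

Answer: {'b': 100, 'a': 52, 'name': 87}

Derivation:
Trace (tracking mapping):
mapping = {'b': 19, 'a': 52}  # -> mapping = {'b': 19, 'a': 52}
mapping['name'] = 87  # -> mapping = {'b': 19, 'a': 52, 'name': 87}
mapping['b'] = 100  # -> mapping = {'b': 100, 'a': 52, 'name': 87}
result = mapping['b']  # -> result = 100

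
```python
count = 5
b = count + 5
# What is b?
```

Trace (tracking b):
count = 5  # -> count = 5
b = count + 5  # -> b = 10

Answer: 10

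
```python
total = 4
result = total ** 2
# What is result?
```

Answer: 16

Derivation:
Trace (tracking result):
total = 4  # -> total = 4
result = total ** 2  # -> result = 16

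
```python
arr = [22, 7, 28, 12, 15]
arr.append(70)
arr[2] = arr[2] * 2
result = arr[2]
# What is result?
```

Answer: 56

Derivation:
Trace (tracking result):
arr = [22, 7, 28, 12, 15]  # -> arr = [22, 7, 28, 12, 15]
arr.append(70)  # -> arr = [22, 7, 28, 12, 15, 70]
arr[2] = arr[2] * 2  # -> arr = [22, 7, 56, 12, 15, 70]
result = arr[2]  # -> result = 56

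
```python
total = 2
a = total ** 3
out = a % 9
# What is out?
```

Trace (tracking out):
total = 2  # -> total = 2
a = total ** 3  # -> a = 8
out = a % 9  # -> out = 8

Answer: 8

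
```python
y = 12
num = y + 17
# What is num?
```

Answer: 29

Derivation:
Trace (tracking num):
y = 12  # -> y = 12
num = y + 17  # -> num = 29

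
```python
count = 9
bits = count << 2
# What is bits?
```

Answer: 36

Derivation:
Trace (tracking bits):
count = 9  # -> count = 9
bits = count << 2  # -> bits = 36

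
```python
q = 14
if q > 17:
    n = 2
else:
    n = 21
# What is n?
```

Answer: 21

Derivation:
Trace (tracking n):
q = 14  # -> q = 14
if q > 17:  # condition is False
else:
    n = 21  # -> n = 21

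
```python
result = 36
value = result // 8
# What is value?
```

Trace (tracking value):
result = 36  # -> result = 36
value = result // 8  # -> value = 4

Answer: 4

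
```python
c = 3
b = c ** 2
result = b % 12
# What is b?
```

Trace (tracking b):
c = 3  # -> c = 3
b = c ** 2  # -> b = 9
result = b % 12  # -> result = 9

Answer: 9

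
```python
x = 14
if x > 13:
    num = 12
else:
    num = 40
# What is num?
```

Answer: 12

Derivation:
Trace (tracking num):
x = 14  # -> x = 14
if x > 13:  # condition is True
    num = 12  # -> num = 12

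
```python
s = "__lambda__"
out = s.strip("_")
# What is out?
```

Answer: 'lambda'

Derivation:
Trace (tracking out):
s = '__lambda__'  # -> s = '__lambda__'
out = s.strip('_')  # -> out = 'lambda'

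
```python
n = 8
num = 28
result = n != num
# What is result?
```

Answer: True

Derivation:
Trace (tracking result):
n = 8  # -> n = 8
num = 28  # -> num = 28
result = n != num  # -> result = True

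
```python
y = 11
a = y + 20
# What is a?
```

Answer: 31

Derivation:
Trace (tracking a):
y = 11  # -> y = 11
a = y + 20  # -> a = 31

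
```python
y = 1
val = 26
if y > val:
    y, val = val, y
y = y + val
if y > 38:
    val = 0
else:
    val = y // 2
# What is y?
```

Trace (tracking y):
y = 1  # -> y = 1
val = 26  # -> val = 26
if y > val:  # condition is False
y = y + val  # -> y = 27
if y > 38:  # condition is False
else:
    val = y // 2  # -> val = 13

Answer: 27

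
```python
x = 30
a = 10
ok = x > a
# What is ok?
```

Answer: True

Derivation:
Trace (tracking ok):
x = 30  # -> x = 30
a = 10  # -> a = 10
ok = x > a  # -> ok = True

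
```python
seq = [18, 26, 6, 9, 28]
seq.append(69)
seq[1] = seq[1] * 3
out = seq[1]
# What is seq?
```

Trace (tracking seq):
seq = [18, 26, 6, 9, 28]  # -> seq = [18, 26, 6, 9, 28]
seq.append(69)  # -> seq = [18, 26, 6, 9, 28, 69]
seq[1] = seq[1] * 3  # -> seq = [18, 78, 6, 9, 28, 69]
out = seq[1]  # -> out = 78

Answer: [18, 78, 6, 9, 28, 69]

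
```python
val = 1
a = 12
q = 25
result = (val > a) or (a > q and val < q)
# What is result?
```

Trace (tracking result):
val = 1  # -> val = 1
a = 12  # -> a = 12
q = 25  # -> q = 25
result = val > a or (a > q and val < q)  # -> result = False

Answer: False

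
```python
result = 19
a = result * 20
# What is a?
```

Answer: 380

Derivation:
Trace (tracking a):
result = 19  # -> result = 19
a = result * 20  # -> a = 380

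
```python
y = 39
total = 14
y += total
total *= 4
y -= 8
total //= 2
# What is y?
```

Answer: 45

Derivation:
Trace (tracking y):
y = 39  # -> y = 39
total = 14  # -> total = 14
y += total  # -> y = 53
total *= 4  # -> total = 56
y -= 8  # -> y = 45
total //= 2  # -> total = 28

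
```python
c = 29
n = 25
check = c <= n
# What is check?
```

Answer: False

Derivation:
Trace (tracking check):
c = 29  # -> c = 29
n = 25  # -> n = 25
check = c <= n  # -> check = False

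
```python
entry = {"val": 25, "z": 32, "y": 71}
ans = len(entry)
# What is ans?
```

Answer: 3

Derivation:
Trace (tracking ans):
entry = {'val': 25, 'z': 32, 'y': 71}  # -> entry = {'val': 25, 'z': 32, 'y': 71}
ans = len(entry)  # -> ans = 3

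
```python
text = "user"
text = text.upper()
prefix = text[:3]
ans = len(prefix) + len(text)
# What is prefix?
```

Answer: 'USE'

Derivation:
Trace (tracking prefix):
text = 'user'  # -> text = 'user'
text = text.upper()  # -> text = 'USER'
prefix = text[:3]  # -> prefix = 'USE'
ans = len(prefix) + len(text)  # -> ans = 7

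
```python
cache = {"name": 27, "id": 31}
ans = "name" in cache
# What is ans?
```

Answer: True

Derivation:
Trace (tracking ans):
cache = {'name': 27, 'id': 31}  # -> cache = {'name': 27, 'id': 31}
ans = 'name' in cache  # -> ans = True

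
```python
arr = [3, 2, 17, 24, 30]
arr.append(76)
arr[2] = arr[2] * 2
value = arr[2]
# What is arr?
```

Answer: [3, 2, 34, 24, 30, 76]

Derivation:
Trace (tracking arr):
arr = [3, 2, 17, 24, 30]  # -> arr = [3, 2, 17, 24, 30]
arr.append(76)  # -> arr = [3, 2, 17, 24, 30, 76]
arr[2] = arr[2] * 2  # -> arr = [3, 2, 34, 24, 30, 76]
value = arr[2]  # -> value = 34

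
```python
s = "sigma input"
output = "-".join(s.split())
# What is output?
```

Answer: 'sigma-input'

Derivation:
Trace (tracking output):
s = 'sigma input'  # -> s = 'sigma input'
output = '-'.join(s.split())  # -> output = 'sigma-input'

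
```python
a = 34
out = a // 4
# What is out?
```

Answer: 8

Derivation:
Trace (tracking out):
a = 34  # -> a = 34
out = a // 4  # -> out = 8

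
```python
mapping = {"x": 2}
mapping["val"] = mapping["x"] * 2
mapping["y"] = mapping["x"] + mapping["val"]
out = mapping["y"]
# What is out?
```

Answer: 6

Derivation:
Trace (tracking out):
mapping = {'x': 2}  # -> mapping = {'x': 2}
mapping['val'] = mapping['x'] * 2  # -> mapping = {'x': 2, 'val': 4}
mapping['y'] = mapping['x'] + mapping['val']  # -> mapping = {'x': 2, 'val': 4, 'y': 6}
out = mapping['y']  # -> out = 6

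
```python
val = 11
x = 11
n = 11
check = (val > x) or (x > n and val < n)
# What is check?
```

Trace (tracking check):
val = 11  # -> val = 11
x = 11  # -> x = 11
n = 11  # -> n = 11
check = val > x or (x > n and val < n)  # -> check = False

Answer: False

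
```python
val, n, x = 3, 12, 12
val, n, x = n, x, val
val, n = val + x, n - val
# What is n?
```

Answer: 0

Derivation:
Trace (tracking n):
val, n, x = (3, 12, 12)  # -> val = 3, n = 12, x = 12
val, n, x = (n, x, val)  # -> val = 12, n = 12, x = 3
val, n = (val + x, n - val)  # -> val = 15, n = 0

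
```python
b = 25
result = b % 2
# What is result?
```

Answer: 1

Derivation:
Trace (tracking result):
b = 25  # -> b = 25
result = b % 2  # -> result = 1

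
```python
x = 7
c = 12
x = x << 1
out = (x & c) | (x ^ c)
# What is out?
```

Answer: 14

Derivation:
Trace (tracking out):
x = 7  # -> x = 7
c = 12  # -> c = 12
x = x << 1  # -> x = 14
out = x & c | x ^ c  # -> out = 14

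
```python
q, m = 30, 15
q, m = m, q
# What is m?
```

Trace (tracking m):
q, m = (30, 15)  # -> q = 30, m = 15
q, m = (m, q)  # -> q = 15, m = 30

Answer: 30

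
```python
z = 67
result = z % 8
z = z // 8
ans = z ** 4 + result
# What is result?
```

Answer: 3

Derivation:
Trace (tracking result):
z = 67  # -> z = 67
result = z % 8  # -> result = 3
z = z // 8  # -> z = 8
ans = z ** 4 + result  # -> ans = 4099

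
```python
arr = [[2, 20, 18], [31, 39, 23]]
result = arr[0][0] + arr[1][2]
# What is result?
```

Trace (tracking result):
arr = [[2, 20, 18], [31, 39, 23]]  # -> arr = [[2, 20, 18], [31, 39, 23]]
result = arr[0][0] + arr[1][2]  # -> result = 25

Answer: 25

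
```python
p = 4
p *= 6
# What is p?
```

Answer: 24

Derivation:
Trace (tracking p):
p = 4  # -> p = 4
p *= 6  # -> p = 24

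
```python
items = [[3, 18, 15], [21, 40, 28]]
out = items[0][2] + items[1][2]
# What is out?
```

Answer: 43

Derivation:
Trace (tracking out):
items = [[3, 18, 15], [21, 40, 28]]  # -> items = [[3, 18, 15], [21, 40, 28]]
out = items[0][2] + items[1][2]  # -> out = 43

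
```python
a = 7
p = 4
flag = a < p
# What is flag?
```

Trace (tracking flag):
a = 7  # -> a = 7
p = 4  # -> p = 4
flag = a < p  # -> flag = False

Answer: False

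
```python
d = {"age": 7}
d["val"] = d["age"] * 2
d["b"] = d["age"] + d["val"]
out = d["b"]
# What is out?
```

Trace (tracking out):
d = {'age': 7}  # -> d = {'age': 7}
d['val'] = d['age'] * 2  # -> d = {'age': 7, 'val': 14}
d['b'] = d['age'] + d['val']  # -> d = {'age': 7, 'val': 14, 'b': 21}
out = d['b']  # -> out = 21

Answer: 21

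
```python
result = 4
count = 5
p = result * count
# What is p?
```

Answer: 20

Derivation:
Trace (tracking p):
result = 4  # -> result = 4
count = 5  # -> count = 5
p = result * count  # -> p = 20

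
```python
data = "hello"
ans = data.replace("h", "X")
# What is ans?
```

Answer: 'Xello'

Derivation:
Trace (tracking ans):
data = 'hello'  # -> data = 'hello'
ans = data.replace('h', 'X')  # -> ans = 'Xello'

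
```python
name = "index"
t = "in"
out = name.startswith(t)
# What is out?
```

Answer: True

Derivation:
Trace (tracking out):
name = 'index'  # -> name = 'index'
t = 'in'  # -> t = 'in'
out = name.startswith(t)  # -> out = True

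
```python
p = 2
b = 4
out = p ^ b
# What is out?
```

Answer: 6

Derivation:
Trace (tracking out):
p = 2  # -> p = 2
b = 4  # -> b = 4
out = p ^ b  # -> out = 6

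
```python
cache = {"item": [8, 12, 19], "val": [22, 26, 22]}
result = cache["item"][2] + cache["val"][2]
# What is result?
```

Trace (tracking result):
cache = {'item': [8, 12, 19], 'val': [22, 26, 22]}  # -> cache = {'item': [8, 12, 19], 'val': [22, 26, 22]}
result = cache['item'][2] + cache['val'][2]  # -> result = 41

Answer: 41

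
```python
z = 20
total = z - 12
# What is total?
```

Answer: 8

Derivation:
Trace (tracking total):
z = 20  # -> z = 20
total = z - 12  # -> total = 8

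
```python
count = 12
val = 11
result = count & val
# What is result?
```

Answer: 8

Derivation:
Trace (tracking result):
count = 12  # -> count = 12
val = 11  # -> val = 11
result = count & val  # -> result = 8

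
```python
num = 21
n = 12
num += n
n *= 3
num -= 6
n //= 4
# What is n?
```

Trace (tracking n):
num = 21  # -> num = 21
n = 12  # -> n = 12
num += n  # -> num = 33
n *= 3  # -> n = 36
num -= 6  # -> num = 27
n //= 4  # -> n = 9

Answer: 9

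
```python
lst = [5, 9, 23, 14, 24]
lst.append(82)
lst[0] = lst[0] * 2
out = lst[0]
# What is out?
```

Answer: 10

Derivation:
Trace (tracking out):
lst = [5, 9, 23, 14, 24]  # -> lst = [5, 9, 23, 14, 24]
lst.append(82)  # -> lst = [5, 9, 23, 14, 24, 82]
lst[0] = lst[0] * 2  # -> lst = [10, 9, 23, 14, 24, 82]
out = lst[0]  # -> out = 10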